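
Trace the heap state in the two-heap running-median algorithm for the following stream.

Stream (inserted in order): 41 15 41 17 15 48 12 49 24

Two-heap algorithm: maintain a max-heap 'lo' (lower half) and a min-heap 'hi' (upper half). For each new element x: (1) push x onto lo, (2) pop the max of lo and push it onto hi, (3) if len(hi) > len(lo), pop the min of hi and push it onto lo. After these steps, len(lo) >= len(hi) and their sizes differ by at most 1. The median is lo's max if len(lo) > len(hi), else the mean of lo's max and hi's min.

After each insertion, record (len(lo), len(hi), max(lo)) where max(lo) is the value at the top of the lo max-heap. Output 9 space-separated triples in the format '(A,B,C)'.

Step 1: insert 41 -> lo=[41] hi=[] -> (len(lo)=1, len(hi)=0, max(lo)=41)
Step 2: insert 15 -> lo=[15] hi=[41] -> (len(lo)=1, len(hi)=1, max(lo)=15)
Step 3: insert 41 -> lo=[15, 41] hi=[41] -> (len(lo)=2, len(hi)=1, max(lo)=41)
Step 4: insert 17 -> lo=[15, 17] hi=[41, 41] -> (len(lo)=2, len(hi)=2, max(lo)=17)
Step 5: insert 15 -> lo=[15, 15, 17] hi=[41, 41] -> (len(lo)=3, len(hi)=2, max(lo)=17)
Step 6: insert 48 -> lo=[15, 15, 17] hi=[41, 41, 48] -> (len(lo)=3, len(hi)=3, max(lo)=17)
Step 7: insert 12 -> lo=[12, 15, 15, 17] hi=[41, 41, 48] -> (len(lo)=4, len(hi)=3, max(lo)=17)
Step 8: insert 49 -> lo=[12, 15, 15, 17] hi=[41, 41, 48, 49] -> (len(lo)=4, len(hi)=4, max(lo)=17)
Step 9: insert 24 -> lo=[12, 15, 15, 17, 24] hi=[41, 41, 48, 49] -> (len(lo)=5, len(hi)=4, max(lo)=24)

Answer: (1,0,41) (1,1,15) (2,1,41) (2,2,17) (3,2,17) (3,3,17) (4,3,17) (4,4,17) (5,4,24)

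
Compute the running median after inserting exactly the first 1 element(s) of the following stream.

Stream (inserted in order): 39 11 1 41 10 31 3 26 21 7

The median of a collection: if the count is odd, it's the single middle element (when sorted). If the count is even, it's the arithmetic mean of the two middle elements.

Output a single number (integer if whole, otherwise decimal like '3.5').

Answer: 39

Derivation:
Step 1: insert 39 -> lo=[39] (size 1, max 39) hi=[] (size 0) -> median=39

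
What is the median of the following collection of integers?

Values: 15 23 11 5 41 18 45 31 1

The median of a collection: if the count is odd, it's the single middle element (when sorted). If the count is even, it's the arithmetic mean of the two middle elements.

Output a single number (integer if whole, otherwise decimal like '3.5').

Answer: 18

Derivation:
Step 1: insert 15 -> lo=[15] (size 1, max 15) hi=[] (size 0) -> median=15
Step 2: insert 23 -> lo=[15] (size 1, max 15) hi=[23] (size 1, min 23) -> median=19
Step 3: insert 11 -> lo=[11, 15] (size 2, max 15) hi=[23] (size 1, min 23) -> median=15
Step 4: insert 5 -> lo=[5, 11] (size 2, max 11) hi=[15, 23] (size 2, min 15) -> median=13
Step 5: insert 41 -> lo=[5, 11, 15] (size 3, max 15) hi=[23, 41] (size 2, min 23) -> median=15
Step 6: insert 18 -> lo=[5, 11, 15] (size 3, max 15) hi=[18, 23, 41] (size 3, min 18) -> median=16.5
Step 7: insert 45 -> lo=[5, 11, 15, 18] (size 4, max 18) hi=[23, 41, 45] (size 3, min 23) -> median=18
Step 8: insert 31 -> lo=[5, 11, 15, 18] (size 4, max 18) hi=[23, 31, 41, 45] (size 4, min 23) -> median=20.5
Step 9: insert 1 -> lo=[1, 5, 11, 15, 18] (size 5, max 18) hi=[23, 31, 41, 45] (size 4, min 23) -> median=18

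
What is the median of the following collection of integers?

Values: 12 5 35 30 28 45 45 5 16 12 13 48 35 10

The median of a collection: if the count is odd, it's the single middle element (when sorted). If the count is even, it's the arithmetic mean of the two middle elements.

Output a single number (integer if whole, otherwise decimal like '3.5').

Answer: 22

Derivation:
Step 1: insert 12 -> lo=[12] (size 1, max 12) hi=[] (size 0) -> median=12
Step 2: insert 5 -> lo=[5] (size 1, max 5) hi=[12] (size 1, min 12) -> median=8.5
Step 3: insert 35 -> lo=[5, 12] (size 2, max 12) hi=[35] (size 1, min 35) -> median=12
Step 4: insert 30 -> lo=[5, 12] (size 2, max 12) hi=[30, 35] (size 2, min 30) -> median=21
Step 5: insert 28 -> lo=[5, 12, 28] (size 3, max 28) hi=[30, 35] (size 2, min 30) -> median=28
Step 6: insert 45 -> lo=[5, 12, 28] (size 3, max 28) hi=[30, 35, 45] (size 3, min 30) -> median=29
Step 7: insert 45 -> lo=[5, 12, 28, 30] (size 4, max 30) hi=[35, 45, 45] (size 3, min 35) -> median=30
Step 8: insert 5 -> lo=[5, 5, 12, 28] (size 4, max 28) hi=[30, 35, 45, 45] (size 4, min 30) -> median=29
Step 9: insert 16 -> lo=[5, 5, 12, 16, 28] (size 5, max 28) hi=[30, 35, 45, 45] (size 4, min 30) -> median=28
Step 10: insert 12 -> lo=[5, 5, 12, 12, 16] (size 5, max 16) hi=[28, 30, 35, 45, 45] (size 5, min 28) -> median=22
Step 11: insert 13 -> lo=[5, 5, 12, 12, 13, 16] (size 6, max 16) hi=[28, 30, 35, 45, 45] (size 5, min 28) -> median=16
Step 12: insert 48 -> lo=[5, 5, 12, 12, 13, 16] (size 6, max 16) hi=[28, 30, 35, 45, 45, 48] (size 6, min 28) -> median=22
Step 13: insert 35 -> lo=[5, 5, 12, 12, 13, 16, 28] (size 7, max 28) hi=[30, 35, 35, 45, 45, 48] (size 6, min 30) -> median=28
Step 14: insert 10 -> lo=[5, 5, 10, 12, 12, 13, 16] (size 7, max 16) hi=[28, 30, 35, 35, 45, 45, 48] (size 7, min 28) -> median=22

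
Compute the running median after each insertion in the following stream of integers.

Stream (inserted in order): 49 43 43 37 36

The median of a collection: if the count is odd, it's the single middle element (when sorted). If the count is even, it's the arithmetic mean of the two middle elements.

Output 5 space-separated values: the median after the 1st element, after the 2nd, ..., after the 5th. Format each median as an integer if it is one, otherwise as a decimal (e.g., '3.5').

Step 1: insert 49 -> lo=[49] (size 1, max 49) hi=[] (size 0) -> median=49
Step 2: insert 43 -> lo=[43] (size 1, max 43) hi=[49] (size 1, min 49) -> median=46
Step 3: insert 43 -> lo=[43, 43] (size 2, max 43) hi=[49] (size 1, min 49) -> median=43
Step 4: insert 37 -> lo=[37, 43] (size 2, max 43) hi=[43, 49] (size 2, min 43) -> median=43
Step 5: insert 36 -> lo=[36, 37, 43] (size 3, max 43) hi=[43, 49] (size 2, min 43) -> median=43

Answer: 49 46 43 43 43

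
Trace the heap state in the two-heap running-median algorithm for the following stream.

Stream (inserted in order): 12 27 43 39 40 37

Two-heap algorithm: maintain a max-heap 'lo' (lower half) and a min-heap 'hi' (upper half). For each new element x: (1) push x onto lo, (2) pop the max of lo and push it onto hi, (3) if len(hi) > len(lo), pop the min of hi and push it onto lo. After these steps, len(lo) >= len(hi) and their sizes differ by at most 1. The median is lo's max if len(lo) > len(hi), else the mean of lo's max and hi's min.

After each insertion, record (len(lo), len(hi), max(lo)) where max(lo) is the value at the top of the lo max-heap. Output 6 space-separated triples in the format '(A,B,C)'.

Answer: (1,0,12) (1,1,12) (2,1,27) (2,2,27) (3,2,39) (3,3,37)

Derivation:
Step 1: insert 12 -> lo=[12] hi=[] -> (len(lo)=1, len(hi)=0, max(lo)=12)
Step 2: insert 27 -> lo=[12] hi=[27] -> (len(lo)=1, len(hi)=1, max(lo)=12)
Step 3: insert 43 -> lo=[12, 27] hi=[43] -> (len(lo)=2, len(hi)=1, max(lo)=27)
Step 4: insert 39 -> lo=[12, 27] hi=[39, 43] -> (len(lo)=2, len(hi)=2, max(lo)=27)
Step 5: insert 40 -> lo=[12, 27, 39] hi=[40, 43] -> (len(lo)=3, len(hi)=2, max(lo)=39)
Step 6: insert 37 -> lo=[12, 27, 37] hi=[39, 40, 43] -> (len(lo)=3, len(hi)=3, max(lo)=37)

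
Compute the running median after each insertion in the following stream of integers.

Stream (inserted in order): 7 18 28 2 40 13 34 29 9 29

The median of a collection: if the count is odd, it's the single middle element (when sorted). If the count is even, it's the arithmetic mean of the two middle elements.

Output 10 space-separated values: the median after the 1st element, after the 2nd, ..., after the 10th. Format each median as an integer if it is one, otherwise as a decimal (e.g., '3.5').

Step 1: insert 7 -> lo=[7] (size 1, max 7) hi=[] (size 0) -> median=7
Step 2: insert 18 -> lo=[7] (size 1, max 7) hi=[18] (size 1, min 18) -> median=12.5
Step 3: insert 28 -> lo=[7, 18] (size 2, max 18) hi=[28] (size 1, min 28) -> median=18
Step 4: insert 2 -> lo=[2, 7] (size 2, max 7) hi=[18, 28] (size 2, min 18) -> median=12.5
Step 5: insert 40 -> lo=[2, 7, 18] (size 3, max 18) hi=[28, 40] (size 2, min 28) -> median=18
Step 6: insert 13 -> lo=[2, 7, 13] (size 3, max 13) hi=[18, 28, 40] (size 3, min 18) -> median=15.5
Step 7: insert 34 -> lo=[2, 7, 13, 18] (size 4, max 18) hi=[28, 34, 40] (size 3, min 28) -> median=18
Step 8: insert 29 -> lo=[2, 7, 13, 18] (size 4, max 18) hi=[28, 29, 34, 40] (size 4, min 28) -> median=23
Step 9: insert 9 -> lo=[2, 7, 9, 13, 18] (size 5, max 18) hi=[28, 29, 34, 40] (size 4, min 28) -> median=18
Step 10: insert 29 -> lo=[2, 7, 9, 13, 18] (size 5, max 18) hi=[28, 29, 29, 34, 40] (size 5, min 28) -> median=23

Answer: 7 12.5 18 12.5 18 15.5 18 23 18 23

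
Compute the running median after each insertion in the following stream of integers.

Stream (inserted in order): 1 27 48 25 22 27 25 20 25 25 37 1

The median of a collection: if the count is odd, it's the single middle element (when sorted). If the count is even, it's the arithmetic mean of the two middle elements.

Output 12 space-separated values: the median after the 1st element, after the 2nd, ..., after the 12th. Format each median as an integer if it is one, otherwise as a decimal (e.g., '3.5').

Step 1: insert 1 -> lo=[1] (size 1, max 1) hi=[] (size 0) -> median=1
Step 2: insert 27 -> lo=[1] (size 1, max 1) hi=[27] (size 1, min 27) -> median=14
Step 3: insert 48 -> lo=[1, 27] (size 2, max 27) hi=[48] (size 1, min 48) -> median=27
Step 4: insert 25 -> lo=[1, 25] (size 2, max 25) hi=[27, 48] (size 2, min 27) -> median=26
Step 5: insert 22 -> lo=[1, 22, 25] (size 3, max 25) hi=[27, 48] (size 2, min 27) -> median=25
Step 6: insert 27 -> lo=[1, 22, 25] (size 3, max 25) hi=[27, 27, 48] (size 3, min 27) -> median=26
Step 7: insert 25 -> lo=[1, 22, 25, 25] (size 4, max 25) hi=[27, 27, 48] (size 3, min 27) -> median=25
Step 8: insert 20 -> lo=[1, 20, 22, 25] (size 4, max 25) hi=[25, 27, 27, 48] (size 4, min 25) -> median=25
Step 9: insert 25 -> lo=[1, 20, 22, 25, 25] (size 5, max 25) hi=[25, 27, 27, 48] (size 4, min 25) -> median=25
Step 10: insert 25 -> lo=[1, 20, 22, 25, 25] (size 5, max 25) hi=[25, 25, 27, 27, 48] (size 5, min 25) -> median=25
Step 11: insert 37 -> lo=[1, 20, 22, 25, 25, 25] (size 6, max 25) hi=[25, 27, 27, 37, 48] (size 5, min 25) -> median=25
Step 12: insert 1 -> lo=[1, 1, 20, 22, 25, 25] (size 6, max 25) hi=[25, 25, 27, 27, 37, 48] (size 6, min 25) -> median=25

Answer: 1 14 27 26 25 26 25 25 25 25 25 25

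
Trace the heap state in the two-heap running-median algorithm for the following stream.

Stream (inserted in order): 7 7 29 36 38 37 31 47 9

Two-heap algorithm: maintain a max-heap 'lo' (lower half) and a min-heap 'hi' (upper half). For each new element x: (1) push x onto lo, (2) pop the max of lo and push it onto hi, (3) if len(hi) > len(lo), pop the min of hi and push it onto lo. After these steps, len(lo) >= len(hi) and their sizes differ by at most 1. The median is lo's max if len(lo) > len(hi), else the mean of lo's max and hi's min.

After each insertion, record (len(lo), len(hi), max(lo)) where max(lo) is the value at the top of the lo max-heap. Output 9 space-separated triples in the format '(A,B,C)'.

Step 1: insert 7 -> lo=[7] hi=[] -> (len(lo)=1, len(hi)=0, max(lo)=7)
Step 2: insert 7 -> lo=[7] hi=[7] -> (len(lo)=1, len(hi)=1, max(lo)=7)
Step 3: insert 29 -> lo=[7, 7] hi=[29] -> (len(lo)=2, len(hi)=1, max(lo)=7)
Step 4: insert 36 -> lo=[7, 7] hi=[29, 36] -> (len(lo)=2, len(hi)=2, max(lo)=7)
Step 5: insert 38 -> lo=[7, 7, 29] hi=[36, 38] -> (len(lo)=3, len(hi)=2, max(lo)=29)
Step 6: insert 37 -> lo=[7, 7, 29] hi=[36, 37, 38] -> (len(lo)=3, len(hi)=3, max(lo)=29)
Step 7: insert 31 -> lo=[7, 7, 29, 31] hi=[36, 37, 38] -> (len(lo)=4, len(hi)=3, max(lo)=31)
Step 8: insert 47 -> lo=[7, 7, 29, 31] hi=[36, 37, 38, 47] -> (len(lo)=4, len(hi)=4, max(lo)=31)
Step 9: insert 9 -> lo=[7, 7, 9, 29, 31] hi=[36, 37, 38, 47] -> (len(lo)=5, len(hi)=4, max(lo)=31)

Answer: (1,0,7) (1,1,7) (2,1,7) (2,2,7) (3,2,29) (3,3,29) (4,3,31) (4,4,31) (5,4,31)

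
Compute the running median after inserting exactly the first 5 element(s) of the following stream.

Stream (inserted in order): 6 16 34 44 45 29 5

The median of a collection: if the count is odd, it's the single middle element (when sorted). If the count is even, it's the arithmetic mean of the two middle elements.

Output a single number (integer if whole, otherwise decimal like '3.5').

Step 1: insert 6 -> lo=[6] (size 1, max 6) hi=[] (size 0) -> median=6
Step 2: insert 16 -> lo=[6] (size 1, max 6) hi=[16] (size 1, min 16) -> median=11
Step 3: insert 34 -> lo=[6, 16] (size 2, max 16) hi=[34] (size 1, min 34) -> median=16
Step 4: insert 44 -> lo=[6, 16] (size 2, max 16) hi=[34, 44] (size 2, min 34) -> median=25
Step 5: insert 45 -> lo=[6, 16, 34] (size 3, max 34) hi=[44, 45] (size 2, min 44) -> median=34

Answer: 34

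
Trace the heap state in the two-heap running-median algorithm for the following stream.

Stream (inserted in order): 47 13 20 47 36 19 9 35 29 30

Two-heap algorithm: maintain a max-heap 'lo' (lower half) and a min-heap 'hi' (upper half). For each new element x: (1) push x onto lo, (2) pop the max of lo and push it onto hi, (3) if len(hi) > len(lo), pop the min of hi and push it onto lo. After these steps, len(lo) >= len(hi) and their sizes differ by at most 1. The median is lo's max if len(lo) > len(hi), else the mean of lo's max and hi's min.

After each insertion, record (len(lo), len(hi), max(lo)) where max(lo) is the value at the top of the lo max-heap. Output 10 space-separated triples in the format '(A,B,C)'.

Answer: (1,0,47) (1,1,13) (2,1,20) (2,2,20) (3,2,36) (3,3,20) (4,3,20) (4,4,20) (5,4,29) (5,5,29)

Derivation:
Step 1: insert 47 -> lo=[47] hi=[] -> (len(lo)=1, len(hi)=0, max(lo)=47)
Step 2: insert 13 -> lo=[13] hi=[47] -> (len(lo)=1, len(hi)=1, max(lo)=13)
Step 3: insert 20 -> lo=[13, 20] hi=[47] -> (len(lo)=2, len(hi)=1, max(lo)=20)
Step 4: insert 47 -> lo=[13, 20] hi=[47, 47] -> (len(lo)=2, len(hi)=2, max(lo)=20)
Step 5: insert 36 -> lo=[13, 20, 36] hi=[47, 47] -> (len(lo)=3, len(hi)=2, max(lo)=36)
Step 6: insert 19 -> lo=[13, 19, 20] hi=[36, 47, 47] -> (len(lo)=3, len(hi)=3, max(lo)=20)
Step 7: insert 9 -> lo=[9, 13, 19, 20] hi=[36, 47, 47] -> (len(lo)=4, len(hi)=3, max(lo)=20)
Step 8: insert 35 -> lo=[9, 13, 19, 20] hi=[35, 36, 47, 47] -> (len(lo)=4, len(hi)=4, max(lo)=20)
Step 9: insert 29 -> lo=[9, 13, 19, 20, 29] hi=[35, 36, 47, 47] -> (len(lo)=5, len(hi)=4, max(lo)=29)
Step 10: insert 30 -> lo=[9, 13, 19, 20, 29] hi=[30, 35, 36, 47, 47] -> (len(lo)=5, len(hi)=5, max(lo)=29)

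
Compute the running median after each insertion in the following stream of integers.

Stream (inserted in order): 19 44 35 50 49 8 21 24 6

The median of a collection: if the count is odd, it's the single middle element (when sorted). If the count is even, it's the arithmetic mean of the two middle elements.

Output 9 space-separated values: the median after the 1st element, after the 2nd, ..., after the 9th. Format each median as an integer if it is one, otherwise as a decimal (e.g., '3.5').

Answer: 19 31.5 35 39.5 44 39.5 35 29.5 24

Derivation:
Step 1: insert 19 -> lo=[19] (size 1, max 19) hi=[] (size 0) -> median=19
Step 2: insert 44 -> lo=[19] (size 1, max 19) hi=[44] (size 1, min 44) -> median=31.5
Step 3: insert 35 -> lo=[19, 35] (size 2, max 35) hi=[44] (size 1, min 44) -> median=35
Step 4: insert 50 -> lo=[19, 35] (size 2, max 35) hi=[44, 50] (size 2, min 44) -> median=39.5
Step 5: insert 49 -> lo=[19, 35, 44] (size 3, max 44) hi=[49, 50] (size 2, min 49) -> median=44
Step 6: insert 8 -> lo=[8, 19, 35] (size 3, max 35) hi=[44, 49, 50] (size 3, min 44) -> median=39.5
Step 7: insert 21 -> lo=[8, 19, 21, 35] (size 4, max 35) hi=[44, 49, 50] (size 3, min 44) -> median=35
Step 8: insert 24 -> lo=[8, 19, 21, 24] (size 4, max 24) hi=[35, 44, 49, 50] (size 4, min 35) -> median=29.5
Step 9: insert 6 -> lo=[6, 8, 19, 21, 24] (size 5, max 24) hi=[35, 44, 49, 50] (size 4, min 35) -> median=24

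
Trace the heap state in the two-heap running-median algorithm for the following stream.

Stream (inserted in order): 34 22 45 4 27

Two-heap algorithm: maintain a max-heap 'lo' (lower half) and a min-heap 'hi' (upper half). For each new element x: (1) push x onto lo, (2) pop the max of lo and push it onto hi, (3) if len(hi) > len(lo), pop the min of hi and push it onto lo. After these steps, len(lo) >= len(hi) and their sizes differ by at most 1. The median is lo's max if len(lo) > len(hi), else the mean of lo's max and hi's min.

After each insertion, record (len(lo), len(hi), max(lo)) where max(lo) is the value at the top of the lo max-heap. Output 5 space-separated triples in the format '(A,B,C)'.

Answer: (1,0,34) (1,1,22) (2,1,34) (2,2,22) (3,2,27)

Derivation:
Step 1: insert 34 -> lo=[34] hi=[] -> (len(lo)=1, len(hi)=0, max(lo)=34)
Step 2: insert 22 -> lo=[22] hi=[34] -> (len(lo)=1, len(hi)=1, max(lo)=22)
Step 3: insert 45 -> lo=[22, 34] hi=[45] -> (len(lo)=2, len(hi)=1, max(lo)=34)
Step 4: insert 4 -> lo=[4, 22] hi=[34, 45] -> (len(lo)=2, len(hi)=2, max(lo)=22)
Step 5: insert 27 -> lo=[4, 22, 27] hi=[34, 45] -> (len(lo)=3, len(hi)=2, max(lo)=27)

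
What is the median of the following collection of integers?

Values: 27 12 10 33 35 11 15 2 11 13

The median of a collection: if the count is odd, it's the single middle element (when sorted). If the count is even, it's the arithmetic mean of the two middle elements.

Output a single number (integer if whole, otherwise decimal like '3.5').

Answer: 12.5

Derivation:
Step 1: insert 27 -> lo=[27] (size 1, max 27) hi=[] (size 0) -> median=27
Step 2: insert 12 -> lo=[12] (size 1, max 12) hi=[27] (size 1, min 27) -> median=19.5
Step 3: insert 10 -> lo=[10, 12] (size 2, max 12) hi=[27] (size 1, min 27) -> median=12
Step 4: insert 33 -> lo=[10, 12] (size 2, max 12) hi=[27, 33] (size 2, min 27) -> median=19.5
Step 5: insert 35 -> lo=[10, 12, 27] (size 3, max 27) hi=[33, 35] (size 2, min 33) -> median=27
Step 6: insert 11 -> lo=[10, 11, 12] (size 3, max 12) hi=[27, 33, 35] (size 3, min 27) -> median=19.5
Step 7: insert 15 -> lo=[10, 11, 12, 15] (size 4, max 15) hi=[27, 33, 35] (size 3, min 27) -> median=15
Step 8: insert 2 -> lo=[2, 10, 11, 12] (size 4, max 12) hi=[15, 27, 33, 35] (size 4, min 15) -> median=13.5
Step 9: insert 11 -> lo=[2, 10, 11, 11, 12] (size 5, max 12) hi=[15, 27, 33, 35] (size 4, min 15) -> median=12
Step 10: insert 13 -> lo=[2, 10, 11, 11, 12] (size 5, max 12) hi=[13, 15, 27, 33, 35] (size 5, min 13) -> median=12.5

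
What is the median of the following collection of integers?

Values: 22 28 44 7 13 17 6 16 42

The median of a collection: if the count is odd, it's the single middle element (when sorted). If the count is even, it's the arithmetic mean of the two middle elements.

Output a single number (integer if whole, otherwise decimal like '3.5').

Answer: 17

Derivation:
Step 1: insert 22 -> lo=[22] (size 1, max 22) hi=[] (size 0) -> median=22
Step 2: insert 28 -> lo=[22] (size 1, max 22) hi=[28] (size 1, min 28) -> median=25
Step 3: insert 44 -> lo=[22, 28] (size 2, max 28) hi=[44] (size 1, min 44) -> median=28
Step 4: insert 7 -> lo=[7, 22] (size 2, max 22) hi=[28, 44] (size 2, min 28) -> median=25
Step 5: insert 13 -> lo=[7, 13, 22] (size 3, max 22) hi=[28, 44] (size 2, min 28) -> median=22
Step 6: insert 17 -> lo=[7, 13, 17] (size 3, max 17) hi=[22, 28, 44] (size 3, min 22) -> median=19.5
Step 7: insert 6 -> lo=[6, 7, 13, 17] (size 4, max 17) hi=[22, 28, 44] (size 3, min 22) -> median=17
Step 8: insert 16 -> lo=[6, 7, 13, 16] (size 4, max 16) hi=[17, 22, 28, 44] (size 4, min 17) -> median=16.5
Step 9: insert 42 -> lo=[6, 7, 13, 16, 17] (size 5, max 17) hi=[22, 28, 42, 44] (size 4, min 22) -> median=17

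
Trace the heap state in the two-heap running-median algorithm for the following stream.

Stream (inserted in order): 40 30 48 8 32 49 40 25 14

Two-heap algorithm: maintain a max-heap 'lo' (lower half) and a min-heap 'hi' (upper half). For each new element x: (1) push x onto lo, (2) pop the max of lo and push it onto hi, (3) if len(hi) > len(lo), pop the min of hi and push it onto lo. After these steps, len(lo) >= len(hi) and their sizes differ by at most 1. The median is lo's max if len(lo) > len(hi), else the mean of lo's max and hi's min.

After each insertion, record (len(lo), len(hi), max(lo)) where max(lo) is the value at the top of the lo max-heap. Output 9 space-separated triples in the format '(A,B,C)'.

Answer: (1,0,40) (1,1,30) (2,1,40) (2,2,30) (3,2,32) (3,3,32) (4,3,40) (4,4,32) (5,4,32)

Derivation:
Step 1: insert 40 -> lo=[40] hi=[] -> (len(lo)=1, len(hi)=0, max(lo)=40)
Step 2: insert 30 -> lo=[30] hi=[40] -> (len(lo)=1, len(hi)=1, max(lo)=30)
Step 3: insert 48 -> lo=[30, 40] hi=[48] -> (len(lo)=2, len(hi)=1, max(lo)=40)
Step 4: insert 8 -> lo=[8, 30] hi=[40, 48] -> (len(lo)=2, len(hi)=2, max(lo)=30)
Step 5: insert 32 -> lo=[8, 30, 32] hi=[40, 48] -> (len(lo)=3, len(hi)=2, max(lo)=32)
Step 6: insert 49 -> lo=[8, 30, 32] hi=[40, 48, 49] -> (len(lo)=3, len(hi)=3, max(lo)=32)
Step 7: insert 40 -> lo=[8, 30, 32, 40] hi=[40, 48, 49] -> (len(lo)=4, len(hi)=3, max(lo)=40)
Step 8: insert 25 -> lo=[8, 25, 30, 32] hi=[40, 40, 48, 49] -> (len(lo)=4, len(hi)=4, max(lo)=32)
Step 9: insert 14 -> lo=[8, 14, 25, 30, 32] hi=[40, 40, 48, 49] -> (len(lo)=5, len(hi)=4, max(lo)=32)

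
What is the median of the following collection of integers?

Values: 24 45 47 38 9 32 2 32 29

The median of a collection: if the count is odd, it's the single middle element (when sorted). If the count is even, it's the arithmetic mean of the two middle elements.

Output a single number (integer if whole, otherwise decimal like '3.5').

Step 1: insert 24 -> lo=[24] (size 1, max 24) hi=[] (size 0) -> median=24
Step 2: insert 45 -> lo=[24] (size 1, max 24) hi=[45] (size 1, min 45) -> median=34.5
Step 3: insert 47 -> lo=[24, 45] (size 2, max 45) hi=[47] (size 1, min 47) -> median=45
Step 4: insert 38 -> lo=[24, 38] (size 2, max 38) hi=[45, 47] (size 2, min 45) -> median=41.5
Step 5: insert 9 -> lo=[9, 24, 38] (size 3, max 38) hi=[45, 47] (size 2, min 45) -> median=38
Step 6: insert 32 -> lo=[9, 24, 32] (size 3, max 32) hi=[38, 45, 47] (size 3, min 38) -> median=35
Step 7: insert 2 -> lo=[2, 9, 24, 32] (size 4, max 32) hi=[38, 45, 47] (size 3, min 38) -> median=32
Step 8: insert 32 -> lo=[2, 9, 24, 32] (size 4, max 32) hi=[32, 38, 45, 47] (size 4, min 32) -> median=32
Step 9: insert 29 -> lo=[2, 9, 24, 29, 32] (size 5, max 32) hi=[32, 38, 45, 47] (size 4, min 32) -> median=32

Answer: 32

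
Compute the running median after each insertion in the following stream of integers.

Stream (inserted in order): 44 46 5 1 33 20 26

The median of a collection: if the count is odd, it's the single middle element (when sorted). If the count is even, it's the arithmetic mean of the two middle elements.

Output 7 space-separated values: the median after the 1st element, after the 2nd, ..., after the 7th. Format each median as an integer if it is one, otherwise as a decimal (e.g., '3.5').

Step 1: insert 44 -> lo=[44] (size 1, max 44) hi=[] (size 0) -> median=44
Step 2: insert 46 -> lo=[44] (size 1, max 44) hi=[46] (size 1, min 46) -> median=45
Step 3: insert 5 -> lo=[5, 44] (size 2, max 44) hi=[46] (size 1, min 46) -> median=44
Step 4: insert 1 -> lo=[1, 5] (size 2, max 5) hi=[44, 46] (size 2, min 44) -> median=24.5
Step 5: insert 33 -> lo=[1, 5, 33] (size 3, max 33) hi=[44, 46] (size 2, min 44) -> median=33
Step 6: insert 20 -> lo=[1, 5, 20] (size 3, max 20) hi=[33, 44, 46] (size 3, min 33) -> median=26.5
Step 7: insert 26 -> lo=[1, 5, 20, 26] (size 4, max 26) hi=[33, 44, 46] (size 3, min 33) -> median=26

Answer: 44 45 44 24.5 33 26.5 26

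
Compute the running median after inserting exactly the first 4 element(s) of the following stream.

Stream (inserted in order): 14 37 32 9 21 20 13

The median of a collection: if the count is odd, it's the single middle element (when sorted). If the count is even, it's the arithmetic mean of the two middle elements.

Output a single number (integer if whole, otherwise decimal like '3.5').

Step 1: insert 14 -> lo=[14] (size 1, max 14) hi=[] (size 0) -> median=14
Step 2: insert 37 -> lo=[14] (size 1, max 14) hi=[37] (size 1, min 37) -> median=25.5
Step 3: insert 32 -> lo=[14, 32] (size 2, max 32) hi=[37] (size 1, min 37) -> median=32
Step 4: insert 9 -> lo=[9, 14] (size 2, max 14) hi=[32, 37] (size 2, min 32) -> median=23

Answer: 23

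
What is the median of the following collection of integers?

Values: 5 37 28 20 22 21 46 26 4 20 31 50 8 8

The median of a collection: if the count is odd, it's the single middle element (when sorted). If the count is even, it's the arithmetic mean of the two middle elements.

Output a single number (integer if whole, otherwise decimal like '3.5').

Answer: 21.5

Derivation:
Step 1: insert 5 -> lo=[5] (size 1, max 5) hi=[] (size 0) -> median=5
Step 2: insert 37 -> lo=[5] (size 1, max 5) hi=[37] (size 1, min 37) -> median=21
Step 3: insert 28 -> lo=[5, 28] (size 2, max 28) hi=[37] (size 1, min 37) -> median=28
Step 4: insert 20 -> lo=[5, 20] (size 2, max 20) hi=[28, 37] (size 2, min 28) -> median=24
Step 5: insert 22 -> lo=[5, 20, 22] (size 3, max 22) hi=[28, 37] (size 2, min 28) -> median=22
Step 6: insert 21 -> lo=[5, 20, 21] (size 3, max 21) hi=[22, 28, 37] (size 3, min 22) -> median=21.5
Step 7: insert 46 -> lo=[5, 20, 21, 22] (size 4, max 22) hi=[28, 37, 46] (size 3, min 28) -> median=22
Step 8: insert 26 -> lo=[5, 20, 21, 22] (size 4, max 22) hi=[26, 28, 37, 46] (size 4, min 26) -> median=24
Step 9: insert 4 -> lo=[4, 5, 20, 21, 22] (size 5, max 22) hi=[26, 28, 37, 46] (size 4, min 26) -> median=22
Step 10: insert 20 -> lo=[4, 5, 20, 20, 21] (size 5, max 21) hi=[22, 26, 28, 37, 46] (size 5, min 22) -> median=21.5
Step 11: insert 31 -> lo=[4, 5, 20, 20, 21, 22] (size 6, max 22) hi=[26, 28, 31, 37, 46] (size 5, min 26) -> median=22
Step 12: insert 50 -> lo=[4, 5, 20, 20, 21, 22] (size 6, max 22) hi=[26, 28, 31, 37, 46, 50] (size 6, min 26) -> median=24
Step 13: insert 8 -> lo=[4, 5, 8, 20, 20, 21, 22] (size 7, max 22) hi=[26, 28, 31, 37, 46, 50] (size 6, min 26) -> median=22
Step 14: insert 8 -> lo=[4, 5, 8, 8, 20, 20, 21] (size 7, max 21) hi=[22, 26, 28, 31, 37, 46, 50] (size 7, min 22) -> median=21.5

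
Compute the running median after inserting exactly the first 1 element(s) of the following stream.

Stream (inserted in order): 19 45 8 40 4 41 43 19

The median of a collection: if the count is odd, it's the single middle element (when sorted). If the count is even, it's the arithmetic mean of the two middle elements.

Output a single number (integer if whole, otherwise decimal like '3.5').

Step 1: insert 19 -> lo=[19] (size 1, max 19) hi=[] (size 0) -> median=19

Answer: 19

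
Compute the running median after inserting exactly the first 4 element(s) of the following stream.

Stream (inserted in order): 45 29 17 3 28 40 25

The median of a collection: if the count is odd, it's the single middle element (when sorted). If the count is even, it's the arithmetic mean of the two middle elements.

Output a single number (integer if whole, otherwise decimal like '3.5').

Step 1: insert 45 -> lo=[45] (size 1, max 45) hi=[] (size 0) -> median=45
Step 2: insert 29 -> lo=[29] (size 1, max 29) hi=[45] (size 1, min 45) -> median=37
Step 3: insert 17 -> lo=[17, 29] (size 2, max 29) hi=[45] (size 1, min 45) -> median=29
Step 4: insert 3 -> lo=[3, 17] (size 2, max 17) hi=[29, 45] (size 2, min 29) -> median=23

Answer: 23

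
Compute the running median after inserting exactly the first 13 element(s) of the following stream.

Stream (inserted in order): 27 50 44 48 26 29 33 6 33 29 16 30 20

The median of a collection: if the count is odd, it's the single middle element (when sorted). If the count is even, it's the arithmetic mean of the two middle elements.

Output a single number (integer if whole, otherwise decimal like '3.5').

Answer: 29

Derivation:
Step 1: insert 27 -> lo=[27] (size 1, max 27) hi=[] (size 0) -> median=27
Step 2: insert 50 -> lo=[27] (size 1, max 27) hi=[50] (size 1, min 50) -> median=38.5
Step 3: insert 44 -> lo=[27, 44] (size 2, max 44) hi=[50] (size 1, min 50) -> median=44
Step 4: insert 48 -> lo=[27, 44] (size 2, max 44) hi=[48, 50] (size 2, min 48) -> median=46
Step 5: insert 26 -> lo=[26, 27, 44] (size 3, max 44) hi=[48, 50] (size 2, min 48) -> median=44
Step 6: insert 29 -> lo=[26, 27, 29] (size 3, max 29) hi=[44, 48, 50] (size 3, min 44) -> median=36.5
Step 7: insert 33 -> lo=[26, 27, 29, 33] (size 4, max 33) hi=[44, 48, 50] (size 3, min 44) -> median=33
Step 8: insert 6 -> lo=[6, 26, 27, 29] (size 4, max 29) hi=[33, 44, 48, 50] (size 4, min 33) -> median=31
Step 9: insert 33 -> lo=[6, 26, 27, 29, 33] (size 5, max 33) hi=[33, 44, 48, 50] (size 4, min 33) -> median=33
Step 10: insert 29 -> lo=[6, 26, 27, 29, 29] (size 5, max 29) hi=[33, 33, 44, 48, 50] (size 5, min 33) -> median=31
Step 11: insert 16 -> lo=[6, 16, 26, 27, 29, 29] (size 6, max 29) hi=[33, 33, 44, 48, 50] (size 5, min 33) -> median=29
Step 12: insert 30 -> lo=[6, 16, 26, 27, 29, 29] (size 6, max 29) hi=[30, 33, 33, 44, 48, 50] (size 6, min 30) -> median=29.5
Step 13: insert 20 -> lo=[6, 16, 20, 26, 27, 29, 29] (size 7, max 29) hi=[30, 33, 33, 44, 48, 50] (size 6, min 30) -> median=29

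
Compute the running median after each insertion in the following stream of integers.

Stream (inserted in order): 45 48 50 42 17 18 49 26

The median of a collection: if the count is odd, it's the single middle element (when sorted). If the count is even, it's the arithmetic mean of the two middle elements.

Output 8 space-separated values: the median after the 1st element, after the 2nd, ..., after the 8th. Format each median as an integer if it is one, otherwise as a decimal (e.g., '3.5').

Step 1: insert 45 -> lo=[45] (size 1, max 45) hi=[] (size 0) -> median=45
Step 2: insert 48 -> lo=[45] (size 1, max 45) hi=[48] (size 1, min 48) -> median=46.5
Step 3: insert 50 -> lo=[45, 48] (size 2, max 48) hi=[50] (size 1, min 50) -> median=48
Step 4: insert 42 -> lo=[42, 45] (size 2, max 45) hi=[48, 50] (size 2, min 48) -> median=46.5
Step 5: insert 17 -> lo=[17, 42, 45] (size 3, max 45) hi=[48, 50] (size 2, min 48) -> median=45
Step 6: insert 18 -> lo=[17, 18, 42] (size 3, max 42) hi=[45, 48, 50] (size 3, min 45) -> median=43.5
Step 7: insert 49 -> lo=[17, 18, 42, 45] (size 4, max 45) hi=[48, 49, 50] (size 3, min 48) -> median=45
Step 8: insert 26 -> lo=[17, 18, 26, 42] (size 4, max 42) hi=[45, 48, 49, 50] (size 4, min 45) -> median=43.5

Answer: 45 46.5 48 46.5 45 43.5 45 43.5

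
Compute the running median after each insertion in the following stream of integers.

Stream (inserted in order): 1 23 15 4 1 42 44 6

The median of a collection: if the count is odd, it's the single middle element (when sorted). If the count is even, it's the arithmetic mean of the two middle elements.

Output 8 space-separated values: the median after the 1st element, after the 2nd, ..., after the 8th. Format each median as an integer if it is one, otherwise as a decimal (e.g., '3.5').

Answer: 1 12 15 9.5 4 9.5 15 10.5

Derivation:
Step 1: insert 1 -> lo=[1] (size 1, max 1) hi=[] (size 0) -> median=1
Step 2: insert 23 -> lo=[1] (size 1, max 1) hi=[23] (size 1, min 23) -> median=12
Step 3: insert 15 -> lo=[1, 15] (size 2, max 15) hi=[23] (size 1, min 23) -> median=15
Step 4: insert 4 -> lo=[1, 4] (size 2, max 4) hi=[15, 23] (size 2, min 15) -> median=9.5
Step 5: insert 1 -> lo=[1, 1, 4] (size 3, max 4) hi=[15, 23] (size 2, min 15) -> median=4
Step 6: insert 42 -> lo=[1, 1, 4] (size 3, max 4) hi=[15, 23, 42] (size 3, min 15) -> median=9.5
Step 7: insert 44 -> lo=[1, 1, 4, 15] (size 4, max 15) hi=[23, 42, 44] (size 3, min 23) -> median=15
Step 8: insert 6 -> lo=[1, 1, 4, 6] (size 4, max 6) hi=[15, 23, 42, 44] (size 4, min 15) -> median=10.5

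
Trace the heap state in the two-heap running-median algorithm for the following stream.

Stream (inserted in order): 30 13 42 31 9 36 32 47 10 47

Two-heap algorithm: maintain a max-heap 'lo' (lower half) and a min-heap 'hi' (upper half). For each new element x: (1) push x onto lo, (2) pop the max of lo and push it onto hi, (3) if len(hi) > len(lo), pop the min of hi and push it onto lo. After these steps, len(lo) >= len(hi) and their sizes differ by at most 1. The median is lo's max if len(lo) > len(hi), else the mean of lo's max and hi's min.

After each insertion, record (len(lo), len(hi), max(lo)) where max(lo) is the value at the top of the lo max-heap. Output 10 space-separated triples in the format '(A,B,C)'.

Step 1: insert 30 -> lo=[30] hi=[] -> (len(lo)=1, len(hi)=0, max(lo)=30)
Step 2: insert 13 -> lo=[13] hi=[30] -> (len(lo)=1, len(hi)=1, max(lo)=13)
Step 3: insert 42 -> lo=[13, 30] hi=[42] -> (len(lo)=2, len(hi)=1, max(lo)=30)
Step 4: insert 31 -> lo=[13, 30] hi=[31, 42] -> (len(lo)=2, len(hi)=2, max(lo)=30)
Step 5: insert 9 -> lo=[9, 13, 30] hi=[31, 42] -> (len(lo)=3, len(hi)=2, max(lo)=30)
Step 6: insert 36 -> lo=[9, 13, 30] hi=[31, 36, 42] -> (len(lo)=3, len(hi)=3, max(lo)=30)
Step 7: insert 32 -> lo=[9, 13, 30, 31] hi=[32, 36, 42] -> (len(lo)=4, len(hi)=3, max(lo)=31)
Step 8: insert 47 -> lo=[9, 13, 30, 31] hi=[32, 36, 42, 47] -> (len(lo)=4, len(hi)=4, max(lo)=31)
Step 9: insert 10 -> lo=[9, 10, 13, 30, 31] hi=[32, 36, 42, 47] -> (len(lo)=5, len(hi)=4, max(lo)=31)
Step 10: insert 47 -> lo=[9, 10, 13, 30, 31] hi=[32, 36, 42, 47, 47] -> (len(lo)=5, len(hi)=5, max(lo)=31)

Answer: (1,0,30) (1,1,13) (2,1,30) (2,2,30) (3,2,30) (3,3,30) (4,3,31) (4,4,31) (5,4,31) (5,5,31)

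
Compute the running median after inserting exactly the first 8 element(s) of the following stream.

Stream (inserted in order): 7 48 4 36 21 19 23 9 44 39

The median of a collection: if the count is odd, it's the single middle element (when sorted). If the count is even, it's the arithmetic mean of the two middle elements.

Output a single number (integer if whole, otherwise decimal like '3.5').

Answer: 20

Derivation:
Step 1: insert 7 -> lo=[7] (size 1, max 7) hi=[] (size 0) -> median=7
Step 2: insert 48 -> lo=[7] (size 1, max 7) hi=[48] (size 1, min 48) -> median=27.5
Step 3: insert 4 -> lo=[4, 7] (size 2, max 7) hi=[48] (size 1, min 48) -> median=7
Step 4: insert 36 -> lo=[4, 7] (size 2, max 7) hi=[36, 48] (size 2, min 36) -> median=21.5
Step 5: insert 21 -> lo=[4, 7, 21] (size 3, max 21) hi=[36, 48] (size 2, min 36) -> median=21
Step 6: insert 19 -> lo=[4, 7, 19] (size 3, max 19) hi=[21, 36, 48] (size 3, min 21) -> median=20
Step 7: insert 23 -> lo=[4, 7, 19, 21] (size 4, max 21) hi=[23, 36, 48] (size 3, min 23) -> median=21
Step 8: insert 9 -> lo=[4, 7, 9, 19] (size 4, max 19) hi=[21, 23, 36, 48] (size 4, min 21) -> median=20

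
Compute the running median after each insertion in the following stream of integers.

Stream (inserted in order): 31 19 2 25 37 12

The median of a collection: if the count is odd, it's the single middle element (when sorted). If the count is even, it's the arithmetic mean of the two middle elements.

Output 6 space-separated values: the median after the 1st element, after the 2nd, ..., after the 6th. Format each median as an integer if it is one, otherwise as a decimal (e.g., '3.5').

Answer: 31 25 19 22 25 22

Derivation:
Step 1: insert 31 -> lo=[31] (size 1, max 31) hi=[] (size 0) -> median=31
Step 2: insert 19 -> lo=[19] (size 1, max 19) hi=[31] (size 1, min 31) -> median=25
Step 3: insert 2 -> lo=[2, 19] (size 2, max 19) hi=[31] (size 1, min 31) -> median=19
Step 4: insert 25 -> lo=[2, 19] (size 2, max 19) hi=[25, 31] (size 2, min 25) -> median=22
Step 5: insert 37 -> lo=[2, 19, 25] (size 3, max 25) hi=[31, 37] (size 2, min 31) -> median=25
Step 6: insert 12 -> lo=[2, 12, 19] (size 3, max 19) hi=[25, 31, 37] (size 3, min 25) -> median=22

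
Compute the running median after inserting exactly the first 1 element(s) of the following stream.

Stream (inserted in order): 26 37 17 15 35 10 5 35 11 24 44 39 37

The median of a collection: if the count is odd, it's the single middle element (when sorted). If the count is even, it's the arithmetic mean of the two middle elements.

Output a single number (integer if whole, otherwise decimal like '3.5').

Step 1: insert 26 -> lo=[26] (size 1, max 26) hi=[] (size 0) -> median=26

Answer: 26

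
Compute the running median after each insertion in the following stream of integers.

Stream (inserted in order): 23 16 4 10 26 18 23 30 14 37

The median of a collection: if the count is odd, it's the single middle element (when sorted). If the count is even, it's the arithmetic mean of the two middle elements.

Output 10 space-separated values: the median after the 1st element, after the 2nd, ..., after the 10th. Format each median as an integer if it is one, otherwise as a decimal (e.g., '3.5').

Step 1: insert 23 -> lo=[23] (size 1, max 23) hi=[] (size 0) -> median=23
Step 2: insert 16 -> lo=[16] (size 1, max 16) hi=[23] (size 1, min 23) -> median=19.5
Step 3: insert 4 -> lo=[4, 16] (size 2, max 16) hi=[23] (size 1, min 23) -> median=16
Step 4: insert 10 -> lo=[4, 10] (size 2, max 10) hi=[16, 23] (size 2, min 16) -> median=13
Step 5: insert 26 -> lo=[4, 10, 16] (size 3, max 16) hi=[23, 26] (size 2, min 23) -> median=16
Step 6: insert 18 -> lo=[4, 10, 16] (size 3, max 16) hi=[18, 23, 26] (size 3, min 18) -> median=17
Step 7: insert 23 -> lo=[4, 10, 16, 18] (size 4, max 18) hi=[23, 23, 26] (size 3, min 23) -> median=18
Step 8: insert 30 -> lo=[4, 10, 16, 18] (size 4, max 18) hi=[23, 23, 26, 30] (size 4, min 23) -> median=20.5
Step 9: insert 14 -> lo=[4, 10, 14, 16, 18] (size 5, max 18) hi=[23, 23, 26, 30] (size 4, min 23) -> median=18
Step 10: insert 37 -> lo=[4, 10, 14, 16, 18] (size 5, max 18) hi=[23, 23, 26, 30, 37] (size 5, min 23) -> median=20.5

Answer: 23 19.5 16 13 16 17 18 20.5 18 20.5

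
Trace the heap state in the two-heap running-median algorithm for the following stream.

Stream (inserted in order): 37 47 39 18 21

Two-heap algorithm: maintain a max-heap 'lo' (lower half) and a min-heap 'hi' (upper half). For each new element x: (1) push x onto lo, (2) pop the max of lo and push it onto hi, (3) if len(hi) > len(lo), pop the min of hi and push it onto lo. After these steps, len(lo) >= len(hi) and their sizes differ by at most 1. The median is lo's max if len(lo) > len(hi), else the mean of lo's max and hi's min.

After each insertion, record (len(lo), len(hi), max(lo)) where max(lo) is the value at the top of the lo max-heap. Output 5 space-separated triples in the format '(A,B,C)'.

Step 1: insert 37 -> lo=[37] hi=[] -> (len(lo)=1, len(hi)=0, max(lo)=37)
Step 2: insert 47 -> lo=[37] hi=[47] -> (len(lo)=1, len(hi)=1, max(lo)=37)
Step 3: insert 39 -> lo=[37, 39] hi=[47] -> (len(lo)=2, len(hi)=1, max(lo)=39)
Step 4: insert 18 -> lo=[18, 37] hi=[39, 47] -> (len(lo)=2, len(hi)=2, max(lo)=37)
Step 5: insert 21 -> lo=[18, 21, 37] hi=[39, 47] -> (len(lo)=3, len(hi)=2, max(lo)=37)

Answer: (1,0,37) (1,1,37) (2,1,39) (2,2,37) (3,2,37)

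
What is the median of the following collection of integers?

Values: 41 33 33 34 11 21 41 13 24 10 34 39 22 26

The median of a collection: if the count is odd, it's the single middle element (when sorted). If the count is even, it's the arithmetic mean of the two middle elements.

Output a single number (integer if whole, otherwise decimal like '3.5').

Answer: 29.5

Derivation:
Step 1: insert 41 -> lo=[41] (size 1, max 41) hi=[] (size 0) -> median=41
Step 2: insert 33 -> lo=[33] (size 1, max 33) hi=[41] (size 1, min 41) -> median=37
Step 3: insert 33 -> lo=[33, 33] (size 2, max 33) hi=[41] (size 1, min 41) -> median=33
Step 4: insert 34 -> lo=[33, 33] (size 2, max 33) hi=[34, 41] (size 2, min 34) -> median=33.5
Step 5: insert 11 -> lo=[11, 33, 33] (size 3, max 33) hi=[34, 41] (size 2, min 34) -> median=33
Step 6: insert 21 -> lo=[11, 21, 33] (size 3, max 33) hi=[33, 34, 41] (size 3, min 33) -> median=33
Step 7: insert 41 -> lo=[11, 21, 33, 33] (size 4, max 33) hi=[34, 41, 41] (size 3, min 34) -> median=33
Step 8: insert 13 -> lo=[11, 13, 21, 33] (size 4, max 33) hi=[33, 34, 41, 41] (size 4, min 33) -> median=33
Step 9: insert 24 -> lo=[11, 13, 21, 24, 33] (size 5, max 33) hi=[33, 34, 41, 41] (size 4, min 33) -> median=33
Step 10: insert 10 -> lo=[10, 11, 13, 21, 24] (size 5, max 24) hi=[33, 33, 34, 41, 41] (size 5, min 33) -> median=28.5
Step 11: insert 34 -> lo=[10, 11, 13, 21, 24, 33] (size 6, max 33) hi=[33, 34, 34, 41, 41] (size 5, min 33) -> median=33
Step 12: insert 39 -> lo=[10, 11, 13, 21, 24, 33] (size 6, max 33) hi=[33, 34, 34, 39, 41, 41] (size 6, min 33) -> median=33
Step 13: insert 22 -> lo=[10, 11, 13, 21, 22, 24, 33] (size 7, max 33) hi=[33, 34, 34, 39, 41, 41] (size 6, min 33) -> median=33
Step 14: insert 26 -> lo=[10, 11, 13, 21, 22, 24, 26] (size 7, max 26) hi=[33, 33, 34, 34, 39, 41, 41] (size 7, min 33) -> median=29.5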